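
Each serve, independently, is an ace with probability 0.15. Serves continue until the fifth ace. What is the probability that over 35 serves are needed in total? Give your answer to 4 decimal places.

Needing more than 35 serves ⇔ fewer than 5 successes in the first 35. With X ~ Binomial(35, 0.15), P(Y > 35) = P(X ≤ 4).
  k=0: C(35,0)·0.15^0·0.85^35 = 0.003386
  k=1: C(35,1)·0.15^1·0.85^34 = 0.020912
  k=2: C(35,2)·0.15^2·0.85^33 = 0.062737
  k=3: C(35,3)·0.15^3·0.85^32 = 0.121784
  k=4: C(35,4)·0.15^4·0.85^31 = 0.171930
P(X ≤ 4) = 0.380749

0.3807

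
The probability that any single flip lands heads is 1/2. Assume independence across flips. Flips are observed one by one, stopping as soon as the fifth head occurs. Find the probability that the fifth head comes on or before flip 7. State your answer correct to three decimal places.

0.227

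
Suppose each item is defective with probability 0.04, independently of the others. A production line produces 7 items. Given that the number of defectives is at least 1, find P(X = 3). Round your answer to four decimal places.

0.0077

X ~ Binomial(7, 0.04). Want P(X=3 | X≥1) = P(X=3) / P(X≥1).
P(X=3) = C(7,3)·0.04^3·0.96^4 = 0.001903
P(X≥1) = 1 − 0.751447 = 0.248553
Ratio = 0.001903 / 0.248553 = 0.007654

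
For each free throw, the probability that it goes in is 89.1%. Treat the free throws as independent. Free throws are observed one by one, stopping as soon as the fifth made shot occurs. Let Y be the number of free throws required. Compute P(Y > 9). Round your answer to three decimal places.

0.001

Needing more than 9 free throws ⇔ fewer than 5 successes in the first 9. With X ~ Binomial(9, 0.891), P(Y > 9) = P(X ≤ 4).
  k=0: C(9,0)·0.891^0·0.109^9 = 0.00000
  k=1: C(9,1)·0.891^1·0.109^8 = 0.00000
  k=2: C(9,2)·0.891^2·0.109^7 = 0.00001
  k=3: C(9,3)·0.891^3·0.109^6 = 0.00010
  k=4: C(9,4)·0.891^4·0.109^5 = 0.00122
P(X ≤ 4) = 0.00133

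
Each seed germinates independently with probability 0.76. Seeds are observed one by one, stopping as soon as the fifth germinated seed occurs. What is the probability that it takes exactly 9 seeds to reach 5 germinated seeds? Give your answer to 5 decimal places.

0.05889

Y = trial on which the fifth success occurs; negative binomial, r=5, p=0.76.
P(Y=9) = C(8,4) · p^5 · (1−p)^4
= 70 · 0.25355 · 0.0033178 = 0.0588859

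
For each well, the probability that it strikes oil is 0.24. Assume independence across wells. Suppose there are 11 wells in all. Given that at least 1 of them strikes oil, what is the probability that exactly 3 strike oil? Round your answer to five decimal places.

0.26692

X ~ Binomial(11, 0.24). Want P(X=3 | X≥1) = P(X=3) / P(X≥1).
P(X=3) = C(11,3)·0.24^3·0.76^8 = 0.2538788
P(X≥1) = 1 − 0.0488596 = 0.9511404
Ratio = 0.2538788 / 0.9511404 = 0.2669204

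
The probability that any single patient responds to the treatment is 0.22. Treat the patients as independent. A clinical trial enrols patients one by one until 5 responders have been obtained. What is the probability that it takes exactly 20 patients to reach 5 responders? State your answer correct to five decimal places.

Y = trial on which the fifth success occurs; negative binomial, r=5, p=0.22.
P(Y=20) = C(19,4) · p^5 · (1−p)^15
= 3876 · 0.00051536 · 0.024067 = 0.0480747

0.04807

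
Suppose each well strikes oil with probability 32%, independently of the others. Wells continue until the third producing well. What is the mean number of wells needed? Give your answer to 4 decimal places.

Y = total wells until the third success; negative binomial with r=3, p=0.32.
E[Y] = r / p = 3 / 0.32 = 9.375000

9.3750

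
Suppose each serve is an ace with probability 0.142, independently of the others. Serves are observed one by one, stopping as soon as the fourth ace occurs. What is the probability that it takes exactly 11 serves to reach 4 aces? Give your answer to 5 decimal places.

0.01670

Y = trial on which the fourth success occurs; negative binomial, r=4, p=0.142.
P(Y=11) = C(10,3) · p^4 · (1−p)^7
= 120 · 0.00040659 · 0.3423 = 0.0167011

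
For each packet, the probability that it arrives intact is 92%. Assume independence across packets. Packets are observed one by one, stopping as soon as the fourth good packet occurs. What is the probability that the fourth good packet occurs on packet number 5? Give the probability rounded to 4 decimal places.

0.2292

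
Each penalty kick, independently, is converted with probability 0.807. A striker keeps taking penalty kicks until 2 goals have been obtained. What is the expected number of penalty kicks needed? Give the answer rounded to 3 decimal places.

2.478

Y = total penalty kicks until the second success; negative binomial with r=2, p=0.807.
E[Y] = r / p = 2 / 0.807 = 2.47831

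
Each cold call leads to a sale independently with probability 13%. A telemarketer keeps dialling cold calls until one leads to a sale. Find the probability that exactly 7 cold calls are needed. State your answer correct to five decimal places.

0.05637

Geometric (trials to first success), p = 0.13.
P(Y = 7) = (1−p)^6 · p = 0.43363 · 0.13 = 0.0563714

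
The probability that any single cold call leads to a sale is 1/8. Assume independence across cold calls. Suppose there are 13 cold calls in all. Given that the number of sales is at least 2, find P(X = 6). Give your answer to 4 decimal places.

0.0052

X ~ Binomial(13, 0.125). Want P(X=6 | X≥2) = P(X=6) / P(X≥2).
P(X=6) = C(13,6)·0.125^6·0.875^7 = 0.002571
P(X≥2) = 1 − 0.176240 − 0.327303 = 0.496457
Ratio = 0.002571 / 0.496457 = 0.005178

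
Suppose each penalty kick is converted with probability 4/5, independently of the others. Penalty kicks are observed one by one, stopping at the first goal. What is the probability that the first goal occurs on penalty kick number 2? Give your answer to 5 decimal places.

Geometric (trials to first success), p = 0.80.
P(Y = 2) = (1−p)^1 · p = 0.2 · 0.80 = 0.1600000

0.16000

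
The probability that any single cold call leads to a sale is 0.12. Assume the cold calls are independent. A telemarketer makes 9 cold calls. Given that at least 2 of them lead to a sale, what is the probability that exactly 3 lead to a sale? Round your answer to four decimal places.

X ~ Binomial(9, 0.12). Want P(X=3 | X≥2) = P(X=3) / P(X≥2).
P(X=3) = C(9,3)·0.12^3·0.88^6 = 0.067409
P(X≥2) = 1 − 0.316478 − 0.388405 = 0.295116
Ratio = 0.067409 / 0.295116 = 0.228416

0.2284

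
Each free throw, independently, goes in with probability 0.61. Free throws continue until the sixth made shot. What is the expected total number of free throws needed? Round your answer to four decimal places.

9.8361

Y = total free throws until the sixth success; negative binomial with r=6, p=0.61.
E[Y] = r / p = 6 / 0.61 = 9.836066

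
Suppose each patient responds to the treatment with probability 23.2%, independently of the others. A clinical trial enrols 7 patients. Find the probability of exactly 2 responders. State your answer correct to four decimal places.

0.3020

X ~ Binomial(n=7, p=0.232).
P(X=2) = C(7,2) · p^2 · (1−p)^5
= 21 · 0.053824 · 0.26718 = 0.301996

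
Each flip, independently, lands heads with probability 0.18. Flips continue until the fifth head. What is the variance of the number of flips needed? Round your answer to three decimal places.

126.543

Y = total flips until the fifth success; negative binomial with r=5, p=0.18.
Var(Y) = r(1−p)/p² = 5·0.82 / 0.18² = 126.54321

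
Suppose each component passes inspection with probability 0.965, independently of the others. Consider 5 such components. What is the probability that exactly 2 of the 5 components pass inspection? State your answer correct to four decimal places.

0.0004

X ~ Binomial(n=5, p=0.965).
P(X=2) = C(5,2) · p^2 · (1−p)^3
= 10 · 0.93122 · 4.2875e-05 = 0.000399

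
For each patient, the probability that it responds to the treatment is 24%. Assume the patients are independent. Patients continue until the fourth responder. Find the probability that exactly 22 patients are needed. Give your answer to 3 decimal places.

Y = trial on which the fourth success occurs; negative binomial, r=4, p=0.24.
P(Y=22) = C(21,3) · p^4 · (1−p)^18
= 1330 · 0.0033178 · 0.0071556 = 0.03157

0.032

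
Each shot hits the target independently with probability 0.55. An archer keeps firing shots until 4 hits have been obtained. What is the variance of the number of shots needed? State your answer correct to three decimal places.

Y = total shots until the fourth success; negative binomial with r=4, p=0.55.
Var(Y) = r(1−p)/p² = 4·0.45 / 0.55² = 5.95041

5.950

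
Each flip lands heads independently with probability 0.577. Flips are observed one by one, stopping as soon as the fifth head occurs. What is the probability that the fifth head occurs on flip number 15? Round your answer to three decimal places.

0.012

Y = trial on which the fifth success occurs; negative binomial, r=5, p=0.577.
P(Y=15) = C(14,4) · p^5 · (1−p)^10
= 1001 · 0.063956 · 0.0001834 = 0.01174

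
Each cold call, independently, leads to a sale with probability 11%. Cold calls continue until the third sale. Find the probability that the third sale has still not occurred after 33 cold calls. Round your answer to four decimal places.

0.2809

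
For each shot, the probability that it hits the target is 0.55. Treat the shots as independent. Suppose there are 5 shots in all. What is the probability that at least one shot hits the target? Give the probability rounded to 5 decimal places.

0.98155

P(at least one) = 1 − P(none) = 1 − (1 − 0.55)^5
= 1 − 0.0184528 = 0.9815472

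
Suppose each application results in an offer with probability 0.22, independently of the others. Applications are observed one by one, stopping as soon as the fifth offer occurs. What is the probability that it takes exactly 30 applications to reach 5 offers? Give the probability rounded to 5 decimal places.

0.02456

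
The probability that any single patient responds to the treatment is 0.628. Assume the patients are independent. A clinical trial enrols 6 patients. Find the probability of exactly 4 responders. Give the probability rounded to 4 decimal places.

X ~ Binomial(n=6, p=0.628).
P(X=4) = C(6,4) · p^4 · (1−p)^2
= 15 · 0.15554 · 0.13838 = 0.322861

0.3229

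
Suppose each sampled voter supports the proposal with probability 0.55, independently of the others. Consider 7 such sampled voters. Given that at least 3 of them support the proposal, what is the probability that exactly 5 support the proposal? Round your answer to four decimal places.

0.2527

X ~ Binomial(7, 0.55). Want P(X=5 | X≥3) = P(X=5) / P(X≥3).
P(X=5) = C(7,5)·0.55^5·0.45^2 = 0.214022
P(X≥3) = 1 − 0.003737 − 0.031969 − 0.117221 = 0.847072
Ratio = 0.214022 / 0.847072 = 0.252660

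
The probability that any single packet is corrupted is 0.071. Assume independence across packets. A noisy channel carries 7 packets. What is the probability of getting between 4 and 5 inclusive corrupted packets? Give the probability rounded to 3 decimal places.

X ~ Binomial(7, 0.071); P(4 ≤ X ≤ 5) = Σ C(7,k) p^k (1−p)^(7−k) over k:
  k=4: C(7,4)·0.071^4·0.929^3 = 0.00071
  k=5: C(7,5)·0.071^5·0.929^2 = 0.00003
Total = 0.00075

0.001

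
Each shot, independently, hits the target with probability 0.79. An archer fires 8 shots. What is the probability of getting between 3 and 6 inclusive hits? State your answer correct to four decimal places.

X ~ Binomial(8, 0.79); P(3 ≤ X ≤ 6) = Σ C(8,k) p^k (1−p)^(8−k) over k:
  k=3: C(8,3)·0.79^3·0.21^5 = 0.011276
  k=4: C(8,4)·0.79^4·0.21^4 = 0.053025
  k=5: C(8,5)·0.79^5·0.21^3 = 0.159581
  k=6: C(8,6)·0.79^6·0.21^2 = 0.300164
Total = 0.524047

0.5240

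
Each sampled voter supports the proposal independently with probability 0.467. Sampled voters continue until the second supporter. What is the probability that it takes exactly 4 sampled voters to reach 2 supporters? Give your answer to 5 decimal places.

Y = trial on which the second success occurs; negative binomial, r=2, p=0.467.
P(Y=4) = C(3,1) · p^2 · (1−p)^2
= 3 · 0.21809 · 0.28409 = 0.1858701

0.18587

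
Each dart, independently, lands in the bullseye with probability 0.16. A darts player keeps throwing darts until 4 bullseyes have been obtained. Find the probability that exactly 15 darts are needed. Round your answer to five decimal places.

0.03505

Y = trial on which the fourth success occurs; negative binomial, r=4, p=0.16.
P(Y=15) = C(14,3) · p^4 · (1−p)^11
= 364 · 0.00065536 · 0.14692 = 0.0350472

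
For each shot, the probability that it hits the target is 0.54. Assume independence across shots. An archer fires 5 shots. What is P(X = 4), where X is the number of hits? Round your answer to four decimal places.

X ~ Binomial(n=5, p=0.54).
P(X=4) = C(5,4) · p^4 · (1−p)^1
= 5 · 0.085031 · 0.46 = 0.195570

0.1956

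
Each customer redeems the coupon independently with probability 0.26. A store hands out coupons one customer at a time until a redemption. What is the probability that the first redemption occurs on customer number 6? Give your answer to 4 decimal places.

0.0577

Geometric (trials to first success), p = 0.26.
P(Y = 6) = (1−p)^5 · p = 0.2219 · 0.26 = 0.057694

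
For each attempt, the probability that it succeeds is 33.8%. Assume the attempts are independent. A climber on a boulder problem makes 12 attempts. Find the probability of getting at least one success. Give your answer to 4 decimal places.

0.9929

P(at least one) = 1 − P(none) = 1 − (1 − 0.338)^12
= 1 − 0.007084 = 0.992916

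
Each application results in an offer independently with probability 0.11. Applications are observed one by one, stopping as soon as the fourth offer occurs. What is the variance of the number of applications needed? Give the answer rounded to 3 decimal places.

Y = total applications until the fourth success; negative binomial with r=4, p=0.11.
Var(Y) = r(1−p)/p² = 4·0.89 / 0.11² = 294.21488

294.215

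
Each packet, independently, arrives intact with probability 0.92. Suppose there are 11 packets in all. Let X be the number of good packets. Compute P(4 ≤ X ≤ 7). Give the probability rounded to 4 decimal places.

0.0085

X ~ Binomial(11, 0.92); P(4 ≤ X ≤ 7) = Σ C(11,k) p^k (1−p)^(11−k) over k:
  k=4: C(11,4)·0.92^4·0.08^7 = 0.000005
  k=5: C(11,5)·0.92^5·0.08^6 = 0.000080
  k=6: C(11,6)·0.92^6·0.08^5 = 0.000918
  k=7: C(11,7)·0.92^7·0.08^4 = 0.007540
Total = 0.008543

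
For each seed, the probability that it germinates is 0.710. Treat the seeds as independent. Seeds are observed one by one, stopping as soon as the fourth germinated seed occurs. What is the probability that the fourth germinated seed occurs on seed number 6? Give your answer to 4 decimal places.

0.2137

Y = trial on which the fourth success occurs; negative binomial, r=4, p=0.71.
P(Y=6) = C(5,3) · p^4 · (1−p)^2
= 10 · 0.25412 · 0.0841 = 0.213712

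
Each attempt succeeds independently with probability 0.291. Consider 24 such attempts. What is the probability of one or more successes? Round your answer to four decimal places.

0.9997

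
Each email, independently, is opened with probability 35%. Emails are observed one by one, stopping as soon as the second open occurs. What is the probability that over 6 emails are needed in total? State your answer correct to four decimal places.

Needing more than 6 emails ⇔ fewer than 2 successes in the first 6. With X ~ Binomial(6, 0.35), P(Y > 6) = P(X ≤ 1).
  k=0: C(6,0)·0.35^0·0.65^6 = 0.075419
  k=1: C(6,1)·0.35^1·0.65^5 = 0.243661
P(X ≤ 1) = 0.319080

0.3191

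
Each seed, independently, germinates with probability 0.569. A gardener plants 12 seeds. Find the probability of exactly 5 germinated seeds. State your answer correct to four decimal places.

X ~ Binomial(n=12, p=0.569).
P(X=5) = C(12,5) · p^5 · (1−p)^7
= 792 · 0.059643 · 0.0027627 = 0.130505

0.1305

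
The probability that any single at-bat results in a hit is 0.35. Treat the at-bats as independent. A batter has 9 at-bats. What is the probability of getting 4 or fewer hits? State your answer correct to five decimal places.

X ~ Binomial(9, 0.35); P(X ≤ 4) = Σ C(9,k) p^k (1−p)^(9−k) over k:
  k=0: C(9,0)·0.35^0·0.65^9 = 0.0207119
  k=1: C(9,1)·0.35^1·0.65^8 = 0.1003731
  k=2: C(9,2)·0.35^2·0.65^7 = 0.2161882
  k=3: C(9,3)·0.35^3·0.65^6 = 0.2716211
  k=4: C(9,4)·0.35^4·0.65^5 = 0.2193863
Total = 0.8282807

0.82828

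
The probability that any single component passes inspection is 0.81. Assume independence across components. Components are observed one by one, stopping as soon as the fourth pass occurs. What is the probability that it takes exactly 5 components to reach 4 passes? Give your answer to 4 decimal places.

Y = trial on which the fourth success occurs; negative binomial, r=4, p=0.81.
P(Y=5) = C(4,3) · p^4 · (1−p)^1
= 4 · 0.43047 · 0.19 = 0.327155

0.3272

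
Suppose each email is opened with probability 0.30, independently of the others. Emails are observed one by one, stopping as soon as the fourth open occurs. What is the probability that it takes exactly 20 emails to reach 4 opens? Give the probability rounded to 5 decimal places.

Y = trial on which the fourth success occurs; negative binomial, r=4, p=0.30.
P(Y=20) = C(19,3) · p^4 · (1−p)^16
= 969 · 0.0081 · 0.0033233 = 0.0260842

0.02608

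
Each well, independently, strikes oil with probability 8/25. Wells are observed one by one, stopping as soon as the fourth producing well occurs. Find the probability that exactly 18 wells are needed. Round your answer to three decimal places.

Y = trial on which the fourth success occurs; negative binomial, r=4, p=0.32.
P(Y=18) = C(17,3) · p^4 · (1−p)^14
= 680 · 0.010486 · 0.0045199 = 0.03223

0.032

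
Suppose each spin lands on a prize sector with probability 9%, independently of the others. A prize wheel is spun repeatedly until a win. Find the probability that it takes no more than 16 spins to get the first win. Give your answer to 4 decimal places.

Y = number of spins to the first success; geometric, p = 0.09.
P(Y ≤ 16) = 1 − (1−p)^16 = 1 − 0.221137 = 0.778863

0.7789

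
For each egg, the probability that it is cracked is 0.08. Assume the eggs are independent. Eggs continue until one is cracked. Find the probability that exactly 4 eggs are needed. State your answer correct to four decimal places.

0.0623

Geometric (trials to first success), p = 0.08.
P(Y = 4) = (1−p)^3 · p = 0.77869 · 0.08 = 0.062295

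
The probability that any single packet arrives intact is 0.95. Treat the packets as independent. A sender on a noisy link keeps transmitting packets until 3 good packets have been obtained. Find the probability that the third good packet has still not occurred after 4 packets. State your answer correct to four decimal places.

0.0140

Needing more than 4 packets ⇔ fewer than 3 successes in the first 4. With X ~ Binomial(4, 0.95), P(Y > 4) = P(X ≤ 2).
  k=0: C(4,0)·0.95^0·0.05^4 = 0.000006
  k=1: C(4,1)·0.95^1·0.05^3 = 0.000475
  k=2: C(4,2)·0.95^2·0.05^2 = 0.013537
P(X ≤ 2) = 0.014019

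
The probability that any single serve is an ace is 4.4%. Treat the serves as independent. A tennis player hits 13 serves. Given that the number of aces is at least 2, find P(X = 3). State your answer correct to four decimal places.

0.1418

X ~ Binomial(13, 0.044). Want P(X=3 | X≥2) = P(X=3) / P(X≥2).
P(X=3) = C(13,3)·0.044^3·0.956^10 = 0.015535
P(X≥2) = 1 − 0.557125 − 0.333343 = 0.109533
Ratio = 0.015535 / 0.109533 = 0.141827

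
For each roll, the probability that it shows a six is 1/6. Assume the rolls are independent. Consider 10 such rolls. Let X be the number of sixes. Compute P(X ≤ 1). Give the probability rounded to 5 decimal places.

0.48452

X ~ Binomial(10, 0.166667); P(X ≤ 1) = Σ C(10,k) p^k (1−p)^(10−k) over k:
  k=0: C(10,0)·0.166667^0·0.833333^10 = 0.1615056
  k=1: C(10,1)·0.166667^1·0.833333^9 = 0.3230112
Total = 0.4845167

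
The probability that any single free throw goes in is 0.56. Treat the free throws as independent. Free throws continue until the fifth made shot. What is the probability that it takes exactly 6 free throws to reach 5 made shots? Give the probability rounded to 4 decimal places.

0.1212

Y = trial on which the fifth success occurs; negative binomial, r=5, p=0.56.
P(Y=6) = C(5,4) · p^5 · (1−p)^1
= 5 · 0.055073 · 0.44 = 0.121161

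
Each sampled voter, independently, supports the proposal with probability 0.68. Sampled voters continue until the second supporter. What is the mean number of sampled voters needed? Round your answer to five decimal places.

Y = total sampled voters until the second success; negative binomial with r=2, p=0.68.
E[Y] = r / p = 2 / 0.68 = 2.9411765

2.94118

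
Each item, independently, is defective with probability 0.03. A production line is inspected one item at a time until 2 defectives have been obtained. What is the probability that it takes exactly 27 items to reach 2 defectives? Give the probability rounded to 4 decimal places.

Y = trial on which the second success occurs; negative binomial, r=2, p=0.03.
P(Y=27) = C(26,1) · p^2 · (1−p)^25
= 26 · 0.0009 · 0.46697 = 0.010927

0.0109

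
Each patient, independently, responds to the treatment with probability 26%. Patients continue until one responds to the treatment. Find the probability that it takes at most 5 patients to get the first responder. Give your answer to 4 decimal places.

0.7781

Y = number of patients to the first success; geometric, p = 0.26.
P(Y ≤ 5) = 1 − (1−p)^5 = 1 − 0.221901 = 0.778099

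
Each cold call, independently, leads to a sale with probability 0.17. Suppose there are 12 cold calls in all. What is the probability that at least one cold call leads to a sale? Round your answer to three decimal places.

P(at least one) = 1 − P(none) = 1 − (1 − 0.17)^12
= 1 − 0.10689 = 0.89311

0.893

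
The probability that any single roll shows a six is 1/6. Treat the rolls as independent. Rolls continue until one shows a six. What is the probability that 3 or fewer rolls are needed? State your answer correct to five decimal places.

0.42130

Y = number of rolls to the first success; geometric, p = 0.166667.
P(Y ≤ 3) = 1 − (1−p)^3 = 1 − 0.5787037 = 0.4212963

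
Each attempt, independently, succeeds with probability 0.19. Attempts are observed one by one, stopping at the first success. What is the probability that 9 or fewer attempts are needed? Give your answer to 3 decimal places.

0.850

Y = number of attempts to the first success; geometric, p = 0.19.
P(Y ≤ 9) = 1 − (1−p)^9 = 1 − 0.15009 = 0.84991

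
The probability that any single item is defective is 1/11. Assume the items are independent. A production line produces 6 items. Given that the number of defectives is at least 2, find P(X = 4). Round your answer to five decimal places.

X ~ Binomial(6, 0.090909). Want P(X=4 | X≥2) = P(X=4) / P(X≥2).
P(X=4) = C(6,4)·0.090909^4·0.909091^2 = 0.0008467
P(X≥2) = 1 − 0.5644739 − 0.3386844 = 0.0968417
Ratio = 0.0008467 / 0.0968417 = 0.0087432

0.00874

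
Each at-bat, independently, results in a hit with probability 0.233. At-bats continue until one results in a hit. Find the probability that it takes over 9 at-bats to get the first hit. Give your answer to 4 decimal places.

Y = number of at-bats to the first success; geometric, p = 0.233.
P(Y > 9) = P(first 9 all fail) = (1−p)^9 = 0.091867

0.0919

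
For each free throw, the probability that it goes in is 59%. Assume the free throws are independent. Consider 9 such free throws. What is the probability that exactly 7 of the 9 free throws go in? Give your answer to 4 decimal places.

X ~ Binomial(n=9, p=0.59).
P(X=7) = C(9,7) · p^7 · (1−p)^2
= 36 · 0.024887 · 0.1681 = 0.150603

0.1506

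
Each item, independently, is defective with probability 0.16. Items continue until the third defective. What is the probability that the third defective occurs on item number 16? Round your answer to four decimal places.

Y = trial on which the third success occurs; negative binomial, r=3, p=0.16.
P(Y=16) = C(15,2) · p^3 · (1−p)^13
= 105 · 0.004096 · 0.10366 = 0.044584

0.0446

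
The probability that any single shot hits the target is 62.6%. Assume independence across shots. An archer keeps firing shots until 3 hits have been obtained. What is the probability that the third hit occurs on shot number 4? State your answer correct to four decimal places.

Y = trial on which the third success occurs; negative binomial, r=3, p=0.626.
P(Y=4) = C(3,2) · p^3 · (1−p)^1
= 3 · 0.24531 · 0.374 = 0.275243

0.2752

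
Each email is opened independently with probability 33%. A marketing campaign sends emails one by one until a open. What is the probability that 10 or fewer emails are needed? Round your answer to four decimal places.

Y = number of emails to the first success; geometric, p = 0.33.
P(Y ≤ 10) = 1 − (1−p)^10 = 1 − 0.018228 = 0.981772

0.9818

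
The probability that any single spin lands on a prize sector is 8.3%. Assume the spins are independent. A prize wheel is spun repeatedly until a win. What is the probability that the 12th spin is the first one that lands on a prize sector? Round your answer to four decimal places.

Geometric (trials to first success), p = 0.083.
P(Y = 12) = (1−p)^11 · p = 0.38553 · 0.083 = 0.031999

0.0320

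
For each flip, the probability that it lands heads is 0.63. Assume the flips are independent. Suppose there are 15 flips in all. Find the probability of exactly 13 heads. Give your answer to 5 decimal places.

X ~ Binomial(n=15, p=0.63).
P(X=13) = C(15,13) · p^13 · (1−p)^2
= 105 · 0.0024628 · 0.1369 = 0.0354014

0.03540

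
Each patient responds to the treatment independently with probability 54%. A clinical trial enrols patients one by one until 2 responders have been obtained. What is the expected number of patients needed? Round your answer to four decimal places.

Y = total patients until the second success; negative binomial with r=2, p=0.54.
E[Y] = r / p = 2 / 0.54 = 3.703704

3.7037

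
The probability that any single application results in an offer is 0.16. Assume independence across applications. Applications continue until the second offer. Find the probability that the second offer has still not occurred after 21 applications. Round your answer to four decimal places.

0.1285

Needing more than 21 applications ⇔ fewer than 2 successes in the first 21. With X ~ Binomial(21, 0.16), P(Y > 21) = P(X ≤ 1).
  k=0: C(21,0)·0.16^0·0.84^21 = 0.025696
  k=1: C(21,1)·0.16^1·0.84^20 = 0.102784
P(X ≤ 1) = 0.128480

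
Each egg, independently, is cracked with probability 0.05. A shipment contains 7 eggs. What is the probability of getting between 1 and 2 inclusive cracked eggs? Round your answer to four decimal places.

0.2979

X ~ Binomial(7, 0.05); P(1 ≤ X ≤ 2) = Σ C(7,k) p^k (1−p)^(7−k) over k:
  k=1: C(7,1)·0.05^1·0.95^6 = 0.257282
  k=2: C(7,2)·0.05^2·0.95^5 = 0.040623
Total = 0.297906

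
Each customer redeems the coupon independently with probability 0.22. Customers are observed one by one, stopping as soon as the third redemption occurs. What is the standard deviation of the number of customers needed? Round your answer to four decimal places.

Y = total customers until the third success; negative binomial with r=3, p=0.22.
SD(Y) = √[r(1−p)/p²] = √(48.347107) = 6.953208

6.9532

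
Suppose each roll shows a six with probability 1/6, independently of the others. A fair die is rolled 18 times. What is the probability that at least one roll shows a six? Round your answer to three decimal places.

P(at least one) = 1 − P(none) = 1 − (1 − 0.166667)^18
= 1 − 0.03756 = 0.96244

0.962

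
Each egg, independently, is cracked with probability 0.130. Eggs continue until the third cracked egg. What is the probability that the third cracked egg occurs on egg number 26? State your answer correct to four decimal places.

Y = trial on which the third success occurs; negative binomial, r=3, p=0.13.
P(Y=26) = C(25,2) · p^3 · (1−p)^23
= 300 · 0.002197 · 0.040639 = 0.026785

0.0268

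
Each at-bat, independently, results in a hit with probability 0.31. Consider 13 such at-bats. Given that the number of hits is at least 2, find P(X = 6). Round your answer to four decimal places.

X ~ Binomial(13, 0.31). Want P(X=6 | X≥2) = P(X=6) / P(X≥2).
P(X=6) = C(13,6)·0.31^6·0.69^7 = 0.113405
P(X≥2) = 1 − 0.008036 − 0.046935 = 0.945029
Ratio = 0.113405 / 0.945029 = 0.120001

0.1200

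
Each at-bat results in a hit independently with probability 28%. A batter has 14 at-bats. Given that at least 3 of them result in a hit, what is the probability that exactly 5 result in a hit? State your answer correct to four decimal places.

0.2249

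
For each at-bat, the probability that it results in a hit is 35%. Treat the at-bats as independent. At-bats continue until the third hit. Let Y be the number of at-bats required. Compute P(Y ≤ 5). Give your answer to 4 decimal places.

0.2352

Finishing within 5 at-bats ⇔ at least 3 successes in the first 5. With X ~ Binomial(5, 0.35), P(Y ≤ 5) = 1 − P(X ≤ 2).
  k=0: C(5,0)·0.35^0·0.65^5 = 0.116029
  k=1: C(5,1)·0.35^1·0.65^4 = 0.312386
  k=2: C(5,2)·0.35^2·0.65^3 = 0.336416
1 − 0.764831 = 0.235169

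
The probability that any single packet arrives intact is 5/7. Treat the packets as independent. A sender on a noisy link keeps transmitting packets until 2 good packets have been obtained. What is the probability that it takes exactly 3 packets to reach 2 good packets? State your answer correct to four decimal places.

Y = trial on which the second success occurs; negative binomial, r=2, p=0.714286.
P(Y=3) = C(2,1) · p^2 · (1−p)^1
= 2 · 0.5102 · 0.28571 = 0.291545

0.2915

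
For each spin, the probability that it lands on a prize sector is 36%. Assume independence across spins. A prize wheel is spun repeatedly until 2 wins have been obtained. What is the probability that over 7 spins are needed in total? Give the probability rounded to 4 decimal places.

Needing more than 7 spins ⇔ fewer than 2 successes in the first 7. With X ~ Binomial(7, 0.36), P(Y > 7) = P(X ≤ 1).
  k=0: C(7,0)·0.36^0·0.64^7 = 0.043980
  k=1: C(7,1)·0.36^1·0.64^6 = 0.173173
P(X ≤ 1) = 0.217154

0.2172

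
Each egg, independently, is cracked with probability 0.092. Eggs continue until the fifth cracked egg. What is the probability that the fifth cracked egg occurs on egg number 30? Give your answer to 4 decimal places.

0.0140

Y = trial on which the fifth success occurs; negative binomial, r=5, p=0.092.
P(Y=30) = C(29,4) · p^5 · (1−p)^25
= 23751 · 6.5908e-06 · 0.089567 = 0.014021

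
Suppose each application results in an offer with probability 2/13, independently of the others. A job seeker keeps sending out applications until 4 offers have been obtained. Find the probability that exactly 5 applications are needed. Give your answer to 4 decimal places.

0.0019

Y = trial on which the fourth success occurs; negative binomial, r=4, p=0.153846.
P(Y=5) = C(4,3) · p^4 · (1−p)^1
= 4 · 0.0005602 · 0.84615 = 0.001896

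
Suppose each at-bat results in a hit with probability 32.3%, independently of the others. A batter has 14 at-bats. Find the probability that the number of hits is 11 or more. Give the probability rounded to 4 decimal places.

0.0005

X ~ Binomial(14, 0.323); P(X ≥ 11) = Σ C(14,k) p^k (1−p)^(14−k) over k:
  k=11: C(14,11)·0.323^11·0.677^3 = 0.000451
  k=12: C(14,12)·0.323^12·0.677^2 = 0.000054
  k=13: C(14,13)·0.323^13·0.677^1 = 0.000004
  k=14: C(14,14)·0.323^14·0.677^0 = 0.000000
Total = 0.000509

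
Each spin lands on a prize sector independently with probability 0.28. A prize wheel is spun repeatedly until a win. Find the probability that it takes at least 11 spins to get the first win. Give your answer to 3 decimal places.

0.037

Y = number of spins to the first success; geometric, p = 0.28.
P(Y > 10) = P(first 10 all fail) = (1−p)^10 = 0.03744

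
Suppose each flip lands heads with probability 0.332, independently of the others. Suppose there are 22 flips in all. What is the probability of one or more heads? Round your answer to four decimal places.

0.9999

P(at least one) = 1 − P(none) = 1 − (1 − 0.332)^22
= 1 − 0.000140 = 0.999860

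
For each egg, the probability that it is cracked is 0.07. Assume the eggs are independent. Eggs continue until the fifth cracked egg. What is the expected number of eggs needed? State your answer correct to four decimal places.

71.4286

Y = total eggs until the fifth success; negative binomial with r=5, p=0.07.
E[Y] = r / p = 5 / 0.07 = 71.428571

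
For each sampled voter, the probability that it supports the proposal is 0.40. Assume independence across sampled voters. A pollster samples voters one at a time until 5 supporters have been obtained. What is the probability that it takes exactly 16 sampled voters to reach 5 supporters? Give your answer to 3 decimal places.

Y = trial on which the fifth success occurs; negative binomial, r=5, p=0.40.
P(Y=16) = C(15,4) · p^5 · (1−p)^11
= 1365 · 0.01024 · 0.003628 = 0.05071

0.051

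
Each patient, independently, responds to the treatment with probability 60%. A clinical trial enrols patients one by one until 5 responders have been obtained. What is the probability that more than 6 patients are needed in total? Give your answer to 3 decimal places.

Needing more than 6 patients ⇔ fewer than 5 successes in the first 6. With X ~ Binomial(6, 0.60), P(Y > 6) = P(X ≤ 4).
  k=0: C(6,0)·0.60^0·0.40^6 = 0.00410
  k=1: C(6,1)·0.60^1·0.40^5 = 0.03686
  k=2: C(6,2)·0.60^2·0.40^4 = 0.13824
  k=3: C(6,3)·0.60^3·0.40^3 = 0.27648
  k=4: C(6,4)·0.60^4·0.40^2 = 0.31104
P(X ≤ 4) = 0.76672

0.767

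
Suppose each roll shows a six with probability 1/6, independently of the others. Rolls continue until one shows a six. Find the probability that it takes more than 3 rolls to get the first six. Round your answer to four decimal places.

Y = number of rolls to the first success; geometric, p = 0.166667.
P(Y > 3) = P(first 3 all fail) = (1−p)^3 = 0.578704

0.5787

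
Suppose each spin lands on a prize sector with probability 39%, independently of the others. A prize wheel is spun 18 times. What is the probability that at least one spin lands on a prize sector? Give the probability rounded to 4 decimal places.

0.9999

P(at least one) = 1 − P(none) = 1 − (1 − 0.39)^18
= 1 − 0.000137 = 0.999863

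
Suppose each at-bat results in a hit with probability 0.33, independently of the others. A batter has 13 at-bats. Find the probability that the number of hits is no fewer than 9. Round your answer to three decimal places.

0.008

X ~ Binomial(13, 0.33); P(X ≥ 9) = Σ C(13,k) p^k (1−p)^(13−k) over k:
  k=9: C(13,9)·0.33^9·0.67^4 = 0.00669
  k=10: C(13,10)·0.33^10·0.67^3 = 0.00132
  k=11: C(13,11)·0.33^11·0.67^2 = 0.00018
  k=12: C(13,12)·0.33^12·0.67^1 = 0.00001
  k=13: C(13,13)·0.33^13·0.67^0 = 0.00000
Total = 0.00820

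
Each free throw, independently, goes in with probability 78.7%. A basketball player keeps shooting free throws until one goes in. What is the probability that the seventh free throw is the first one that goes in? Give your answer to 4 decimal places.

Geometric (trials to first success), p = 0.787.
P(Y = 7) = (1−p)^6 · p = 9.3385e-05 · 0.787 = 0.000073

0.0001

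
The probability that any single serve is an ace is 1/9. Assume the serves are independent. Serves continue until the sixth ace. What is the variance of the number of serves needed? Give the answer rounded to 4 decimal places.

432.0000

Y = total serves until the sixth success; negative binomial with r=6, p=0.111111.
Var(Y) = r(1−p)/p² = 6·0.888889 / 0.111111² = 432.000000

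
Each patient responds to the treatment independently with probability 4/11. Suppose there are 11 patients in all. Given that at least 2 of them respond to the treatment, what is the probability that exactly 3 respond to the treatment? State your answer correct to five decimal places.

X ~ Binomial(11, 0.363636). Want P(X=3 | X≥2) = P(X=3) / P(X≥2).
P(X=3) = C(11,3)·0.363636^3·0.636364^8 = 0.2133677
P(X≥2) = 1 − 0.0069304 − 0.0435626 = 0.9495070
Ratio = 0.2133677 / 0.9495070 = 0.2247142

0.22471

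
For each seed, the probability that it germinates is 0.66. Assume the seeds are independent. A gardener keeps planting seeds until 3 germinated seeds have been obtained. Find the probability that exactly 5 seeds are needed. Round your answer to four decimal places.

Y = trial on which the third success occurs; negative binomial, r=3, p=0.66.
P(Y=5) = C(4,2) · p^3 · (1−p)^2
= 6 · 0.2875 · 0.1156 = 0.199407

0.1994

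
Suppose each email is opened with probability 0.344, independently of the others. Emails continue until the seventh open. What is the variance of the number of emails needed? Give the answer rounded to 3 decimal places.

38.805

Y = total emails until the seventh success; negative binomial with r=7, p=0.344.
Var(Y) = r(1−p)/p² = 7·0.656 / 0.344² = 38.80476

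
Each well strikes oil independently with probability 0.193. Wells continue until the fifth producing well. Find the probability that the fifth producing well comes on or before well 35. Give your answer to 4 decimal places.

Finishing within 35 wells ⇔ at least 5 successes in the first 35. With X ~ Binomial(35, 0.193), P(Y ≤ 35) = 1 − P(X ≤ 4).
  k=0: C(35,0)·0.193^0·0.807^35 = 0.000550
  k=1: C(35,1)·0.193^1·0.807^34 = 0.004606
  k=2: C(35,2)·0.193^2·0.807^33 = 0.018727
  k=3: C(35,3)·0.193^3·0.807^32 = 0.049265
  k=4: C(35,4)·0.193^4·0.807^31 = 0.094256
1 − 0.167403 = 0.832597

0.8326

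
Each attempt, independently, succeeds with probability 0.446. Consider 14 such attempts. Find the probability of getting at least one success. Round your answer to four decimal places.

0.9997

P(at least one) = 1 − P(none) = 1 − (1 − 0.446)^14
= 1 − 0.000257 = 0.999743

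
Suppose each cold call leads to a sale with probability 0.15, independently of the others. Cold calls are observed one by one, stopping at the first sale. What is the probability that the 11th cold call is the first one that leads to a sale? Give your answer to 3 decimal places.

0.030

Geometric (trials to first success), p = 0.15.
P(Y = 11) = (1−p)^10 · p = 0.19687 · 0.15 = 0.02953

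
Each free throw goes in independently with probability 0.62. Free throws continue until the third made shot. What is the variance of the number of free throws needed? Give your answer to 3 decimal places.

2.966

Y = total free throws until the third success; negative binomial with r=3, p=0.62.
Var(Y) = r(1−p)/p² = 3·0.38 / 0.62² = 2.96566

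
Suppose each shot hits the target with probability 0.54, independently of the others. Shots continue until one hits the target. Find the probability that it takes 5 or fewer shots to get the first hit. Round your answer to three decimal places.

Y = number of shots to the first success; geometric, p = 0.54.
P(Y ≤ 5) = 1 − (1−p)^5 = 1 − 0.02060 = 0.97940

0.979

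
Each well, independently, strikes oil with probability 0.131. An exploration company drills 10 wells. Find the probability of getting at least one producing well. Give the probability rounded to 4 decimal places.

0.7544

P(at least one) = 1 − P(none) = 1 − (1 − 0.131)^10
= 1 − 0.245583 = 0.754417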